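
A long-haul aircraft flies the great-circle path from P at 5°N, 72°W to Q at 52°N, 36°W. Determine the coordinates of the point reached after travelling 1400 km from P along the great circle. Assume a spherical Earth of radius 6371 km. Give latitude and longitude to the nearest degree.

≈ 16°N, 66°W

The haversine formula gives a central angle δ ≈ 0.971 rad (55.6°) between the endpoints. The total great-circle distance is δ·R ≈ 0.971 × 6371 ≈ 6183 km, so the target fraction is f = 1400/6183 ≈ 0.226.
Interpolate at f ≈ 0.226 with slerp weights a = sin((1−f)δ)/sin δ ≈ 0.827, b = sin(fδ)/sin δ ≈ 0.264.
p = a·p₁ + b·p₂ ≈ (0.386, -0.879, 0.280); φ = arcsin(p_z) ≈ 16.27°, λ = atan2(p_y, p_x) ≈ -66.28°.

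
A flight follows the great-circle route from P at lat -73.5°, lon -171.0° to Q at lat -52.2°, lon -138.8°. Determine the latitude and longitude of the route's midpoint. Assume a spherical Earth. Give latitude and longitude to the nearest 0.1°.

Write both endpoints as unit vectors p₁, p₂ with components (cos φ cos λ, cos φ sin λ, sin φ).
The central angle between the endpoints is δ = arccos(p₁·p₂) ≈ 0.440 rad (25.2°).
Interpolate at f = 1/2 with slerp weights a = sin((1−f)δ)/sin δ ≈ 0.512, b = sin(fδ)/sin δ ≈ 0.512.
p = a·p₁ + b·p₂ ≈ (-0.380, -0.230, -0.896); φ = arcsin(p_z) ≈ -63.64°, λ = atan2(p_y, p_x) ≈ -148.86°.

≈ lat -63.6°, lon -148.9°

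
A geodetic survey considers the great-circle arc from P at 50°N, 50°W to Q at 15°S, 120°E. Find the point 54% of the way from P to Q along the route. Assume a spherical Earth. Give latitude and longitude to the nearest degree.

Write both endpoints as unit vectors p₁, p₂ with components (cos φ cos λ, cos φ sin λ, sin φ).
The central angle between the endpoints is δ = arccos(p₁·p₂) ≈ 2.514 rad (144.1°).
Interpolate at f = 0.54 with slerp weights a = sin((1−f)δ)/sin δ ≈ 1.560, b = sin(fδ)/sin δ ≈ 1.666.
p = a·p₁ + b·p₂ ≈ (-0.160, 0.625, 0.764); φ = arcsin(p_z) ≈ 49.82°, λ = atan2(p_y, p_x) ≈ 104.34°.

≈ 50°N, 104°E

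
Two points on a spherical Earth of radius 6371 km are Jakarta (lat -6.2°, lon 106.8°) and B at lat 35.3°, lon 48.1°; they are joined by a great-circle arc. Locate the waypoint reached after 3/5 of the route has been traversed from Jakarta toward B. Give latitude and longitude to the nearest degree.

≈ lat 21°, lon 75°

Convert each endpoint to a unit vector on the sphere (x = cos φ cos λ, y = cos φ sin λ, z = sin φ).
The central angle between the endpoints is δ = arccos(p₁·p₂) ≈ 1.203 rad (69.0°).
Interpolate at f = 3/5 with slerp weights a = sin((1−f)δ)/sin δ ≈ 0.496, b = sin(fδ)/sin δ ≈ 0.708.
p = a·p₁ + b·p₂ ≈ (0.243, 0.902, 0.356); φ = arcsin(p_z) ≈ 20.83°, λ = atan2(p_y, p_x) ≈ 74.90°.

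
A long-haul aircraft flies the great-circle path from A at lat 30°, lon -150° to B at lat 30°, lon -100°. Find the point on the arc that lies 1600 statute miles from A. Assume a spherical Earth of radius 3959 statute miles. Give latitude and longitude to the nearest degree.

≈ lat 32°, lon -123°

Convert each endpoint to a unit vector on the sphere (x = cos φ cos λ, y = cos φ sin λ, z = sin φ).
The central angle between the endpoints is δ = arccos(p₁·p₂) ≈ 0.749 rad (42.9°). The total great-circle distance is δ·R ≈ 0.749 × 3959 ≈ 2967 mi, so the target fraction is f = 1600/2967 ≈ 0.539.
Interpolate at f ≈ 0.539 with slerp weights a = sin((1−f)δ)/sin δ ≈ 0.497, b = sin(fδ)/sin δ ≈ 0.577.
p = a·p₁ + b·p₂ ≈ (-0.459, -0.707, 0.537); φ = arcsin(p_z) ≈ 32.48°, λ = atan2(p_y, p_x) ≈ -123.00°.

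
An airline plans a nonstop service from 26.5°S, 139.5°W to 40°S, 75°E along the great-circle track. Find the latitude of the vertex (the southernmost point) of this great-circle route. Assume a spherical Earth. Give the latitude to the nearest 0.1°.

≈ 66.2°S

The great circle lies in the plane with unit normal n̂ = (p₁ × p₂)/|p₁ × p₂|.
Here n̂_z ≈ -0.404; the vertex latitude is φ_max = arccos|n̂_z| ≈ 66.2°.
Check via Clairaut: cos φ_max = |cos φ₁| · sin C = cos(26.5°)·sin(153.1°) ≈ 0.404, again giving ≈ 66.2°.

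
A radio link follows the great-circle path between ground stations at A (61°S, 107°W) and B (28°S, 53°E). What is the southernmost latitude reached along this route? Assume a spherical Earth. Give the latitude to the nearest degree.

≈ 82°S

The great circle lies in the plane with unit normal n̂ = (p₁ × p₂)/|p₁ × p₂|.
Here n̂_z ≈ +0.146; the vertex latitude is φ_max = arccos|n̂_z| ≈ 81.6°.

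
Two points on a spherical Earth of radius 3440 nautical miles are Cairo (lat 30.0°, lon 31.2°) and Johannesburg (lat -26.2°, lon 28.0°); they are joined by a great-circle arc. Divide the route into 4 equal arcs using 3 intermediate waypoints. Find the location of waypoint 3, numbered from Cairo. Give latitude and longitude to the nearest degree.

Write both endpoints as unit vectors p₁, p₂ with components (cos φ cos λ, cos φ sin λ, sin φ).
The central angle between the endpoints is δ = arccos(p₁·p₂) ≈ 0.982 rad (56.3°).
Interpolate at f = 3/4 with slerp weights a = sin((1−f)δ)/sin δ ≈ 0.292, b = sin(fδ)/sin δ ≈ 0.808.
p = a·p₁ + b·p₂ ≈ (0.856, 0.471, -0.210); φ = arcsin(p_z) ≈ -12.15°, λ = atan2(p_y, p_x) ≈ 28.83°.

≈ lat -12°, lon 29°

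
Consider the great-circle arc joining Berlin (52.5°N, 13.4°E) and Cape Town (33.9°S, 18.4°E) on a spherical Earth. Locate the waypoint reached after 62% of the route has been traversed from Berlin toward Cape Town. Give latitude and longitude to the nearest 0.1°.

Write both endpoints as unit vectors p₁, p₂ with components (cos φ cos λ, cos φ sin λ, sin φ).
The central angle between the endpoints is δ = arccos(p₁·p₂) ≈ 1.510 rad (86.5°).
Interpolate at f = 0.62 with slerp weights a = sin((1−f)δ)/sin δ ≈ 0.544, b = sin(fδ)/sin δ ≈ 0.807.
p = a·p₁ + b·p₂ ≈ (0.957, 0.288, -0.019); φ = arcsin(p_z) ≈ -1.06°, λ = atan2(p_y, p_x) ≈ 16.75°.

≈ 1.1°S, 16.7°E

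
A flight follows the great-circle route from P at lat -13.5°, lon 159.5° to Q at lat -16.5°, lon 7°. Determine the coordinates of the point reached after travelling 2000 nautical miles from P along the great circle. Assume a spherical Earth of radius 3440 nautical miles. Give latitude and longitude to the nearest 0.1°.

Write both endpoints as unit vectors p₁, p₂ with components (cos φ cos λ, cos φ sin λ, sin φ).
The central angle between the endpoints is δ = arccos(p₁·p₂) ≈ 2.435 rad (139.5°). The total great-circle distance is δ·R ≈ 2.435 × 3440 ≈ 8377 nmi, so the target fraction is f = 2000/8377 ≈ 0.239.
Interpolate at f ≈ 0.239 with slerp weights a = sin((1−f)δ)/sin δ ≈ 1.479, b = sin(fδ)/sin δ ≈ 0.846.
p = a·p₁ + b·p₂ ≈ (-0.542, 0.603, -0.586); φ = arcsin(p_z) ≈ -35.85°, λ = atan2(p_y, p_x) ≈ 131.98°.

≈ lat -35.8°, lon 132.0°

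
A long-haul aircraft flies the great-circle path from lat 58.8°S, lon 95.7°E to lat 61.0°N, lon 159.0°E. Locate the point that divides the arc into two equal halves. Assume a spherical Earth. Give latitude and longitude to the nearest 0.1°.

≈ lat 1.3°N, lon 126.2°E

The haversine formula gives a central angle δ ≈ 2.259 rad (129.4°) between the endpoints.
Interpolate at f = 1/2 with slerp weights a = sin((1−f)δ)/sin δ ≈ 1.171, b = sin(fδ)/sin δ ≈ 1.171.
p = a·p₁ + b·p₂ ≈ (-0.590, 0.807, 0.023); φ = arcsin(p_z) ≈ 1.29°, λ = atan2(p_y, p_x) ≈ 126.18°.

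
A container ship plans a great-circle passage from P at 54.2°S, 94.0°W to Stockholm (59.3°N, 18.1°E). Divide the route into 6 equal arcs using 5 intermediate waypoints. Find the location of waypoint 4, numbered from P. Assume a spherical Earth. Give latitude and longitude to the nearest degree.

≈ 25°N, 31°W

Convert each endpoint to a unit vector on the sphere (x = cos φ cos λ, y = cos φ sin λ, z = sin φ).
The central angle between the endpoints is δ = arccos(p₁·p₂) ≈ 2.515 rad (144.1°).
Interpolate at f = 4/6 with slerp weights a = sin((1−f)δ)/sin δ ≈ 1.267, b = sin(fδ)/sin δ ≈ 1.695.
p = a·p₁ + b·p₂ ≈ (0.771, -0.471, 0.430); φ = arcsin(p_z) ≈ 25.44°, λ = atan2(p_y, p_x) ≈ -31.40°.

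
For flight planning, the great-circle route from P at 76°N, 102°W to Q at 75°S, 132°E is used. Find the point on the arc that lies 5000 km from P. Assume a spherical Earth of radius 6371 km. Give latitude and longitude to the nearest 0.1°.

≈ 38.4°N, 158.5°W

Convert each endpoint to a unit vector on the sphere (x = cos φ cos λ, y = cos φ sin λ, z = sin φ).
The central angle between the endpoints is δ = arccos(p₁·p₂) ≈ 2.913 rad (166.9°). The total great-circle distance is δ·R ≈ 2.913 × 6371 ≈ 18560 km, so the target fraction is f = 5000/18560 ≈ 0.269.
Interpolate at f ≈ 0.269 with slerp weights a = sin((1−f)δ)/sin δ ≈ 3.748, b = sin(fδ)/sin δ ≈ 3.122.
p = a·p₁ + b·p₂ ≈ (-0.729, -0.287, 0.622); φ = arcsin(p_z) ≈ 38.43°, λ = atan2(p_y, p_x) ≈ -158.55°.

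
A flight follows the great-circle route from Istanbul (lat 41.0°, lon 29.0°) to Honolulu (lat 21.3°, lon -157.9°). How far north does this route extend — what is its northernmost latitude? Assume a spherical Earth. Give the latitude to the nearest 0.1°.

≈ 84.5°

The great circle lies in the plane with unit normal n̂ = (p₁ × p₂)/|p₁ × p₂|.
Here n̂_z ≈ +0.095; the vertex latitude is φ_max = arccos|n̂_z| ≈ 84.5°.
Check via Clairaut: cos φ_max = |cos φ₁| · sin C = cos(41.0°)·sin(7.2°) ≈ 0.095, again giving ≈ 84.5°.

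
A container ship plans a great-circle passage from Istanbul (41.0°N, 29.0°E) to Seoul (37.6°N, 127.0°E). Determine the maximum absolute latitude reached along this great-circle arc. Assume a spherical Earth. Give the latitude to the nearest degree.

The great circle lies in the plane with unit normal n̂ = (p₁ × p₂)/|p₁ × p₂|.
Here n̂_z ≈ +0.624; the vertex latitude is φ_max = arccos|n̂_z| ≈ 51.4°.

≈ 51°N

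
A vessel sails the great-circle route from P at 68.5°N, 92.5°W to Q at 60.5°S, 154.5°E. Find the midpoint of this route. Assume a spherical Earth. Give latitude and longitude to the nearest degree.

≈ 7°N, 161°W

Convert each endpoint to a unit vector on the sphere (x = cos φ cos λ, y = cos φ sin λ, z = sin φ).
The central angle between the endpoints is δ = arccos(p₁·p₂) ≈ 2.647 rad (151.7°).
Interpolate at f = 1/2 with slerp weights a = sin((1−f)δ)/sin δ ≈ 2.044, b = sin(fδ)/sin δ ≈ 2.044.
p = a·p₁ + b·p₂ ≈ (-0.941, -0.315, 0.123); φ = arcsin(p_z) ≈ 7.05°, λ = atan2(p_y, p_x) ≈ -161.49°.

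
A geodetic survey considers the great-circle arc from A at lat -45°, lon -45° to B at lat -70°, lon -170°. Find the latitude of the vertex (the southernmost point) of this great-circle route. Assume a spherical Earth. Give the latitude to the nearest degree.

The great circle lies in the plane with unit normal n̂ = (p₁ × p₂)/|p₁ × p₂|.
Here n̂_z ≈ -0.233; the vertex latitude is φ_max = arccos|n̂_z| ≈ 76.5°.
Check via Clairaut: cos φ_max = |cos φ₁| · sin C = cos(45.0°)·sin(160.8°) ≈ 0.233, again giving ≈ 76.5°.

≈ -77°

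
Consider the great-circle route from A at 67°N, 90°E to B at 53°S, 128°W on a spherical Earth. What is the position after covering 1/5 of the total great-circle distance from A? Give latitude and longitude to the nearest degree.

Write both endpoints as unit vectors p₁, p₂ with components (cos φ cos λ, cos φ sin λ, sin φ).
The central angle between the endpoints is δ = arccos(p₁·p₂) ≈ 2.740 rad (157.0°).
Interpolate at f = 1/5 with slerp weights a = sin((1−f)δ)/sin δ ≈ 2.080, b = sin(fδ)/sin δ ≈ 1.333.
p = a·p₁ + b·p₂ ≈ (-0.494, 0.181, 0.851); φ = arcsin(p_z) ≈ 58.27°, λ = atan2(p_y, p_x) ≈ 159.89°.

≈ 58°N, 160°E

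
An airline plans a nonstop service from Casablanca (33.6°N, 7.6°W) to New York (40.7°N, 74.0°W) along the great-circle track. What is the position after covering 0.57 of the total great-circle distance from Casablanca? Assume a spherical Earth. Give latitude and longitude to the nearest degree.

Write both endpoints as unit vectors p₁, p₂ with components (cos φ cos λ, cos φ sin λ, sin φ).
The central angle between the endpoints is δ = arccos(p₁·p₂) ≈ 0.910 rad (52.1°).
Interpolate at f = 0.57 with slerp weights a = sin((1−f)δ)/sin δ ≈ 0.483, b = sin(fδ)/sin δ ≈ 0.628.
p = a·p₁ + b·p₂ ≈ (0.530, -0.511, 0.677); φ = arcsin(p_z) ≈ 42.60°, λ = atan2(p_y, p_x) ≈ -43.94°.

≈ 43°N, 44°W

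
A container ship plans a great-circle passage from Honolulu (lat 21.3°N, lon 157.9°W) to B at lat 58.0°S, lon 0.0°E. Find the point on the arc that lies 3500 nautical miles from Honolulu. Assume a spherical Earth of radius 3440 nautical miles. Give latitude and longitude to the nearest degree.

≈ lat 34°S, lon 139°W

Write both endpoints as unit vectors p₁, p₂ with components (cos φ cos λ, cos φ sin λ, sin φ).
The central angle between the endpoints is δ = arccos(p₁·p₂) ≈ 2.443 rad (140.0°). The total great-circle distance is δ·R ≈ 2.443 × 3440 ≈ 8403 nmi, so the target fraction is f = 3500/8403 ≈ 0.417.
Interpolate at f ≈ 0.417 with slerp weights a = sin((1−f)δ)/sin δ ≈ 1.538, b = sin(fδ)/sin δ ≈ 1.322.
p = a·p₁ + b·p₂ ≈ (-0.627, -0.539, -0.563); φ = arcsin(p_z) ≈ -34.25°, λ = atan2(p_y, p_x) ≈ -139.30°.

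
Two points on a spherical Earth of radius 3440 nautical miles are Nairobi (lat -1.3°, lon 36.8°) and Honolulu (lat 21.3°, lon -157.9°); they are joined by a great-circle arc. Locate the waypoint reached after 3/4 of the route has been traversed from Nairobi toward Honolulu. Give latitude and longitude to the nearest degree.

≈ lat 48°, lon 167°

Convert each endpoint to a unit vector on the sphere (x = cos φ cos λ, y = cos φ sin λ, z = sin φ).
The central angle between the endpoints is δ = arccos(p₁·p₂) ≈ 2.712 rad (155.4°).
Interpolate at f = 3/4 with slerp weights a = sin((1−f)δ)/sin δ ≈ 1.507, b = sin(fδ)/sin δ ≈ 2.149.
p = a·p₁ + b·p₂ ≈ (-0.649, 0.149, 0.746); φ = arcsin(p_z) ≈ 48.27°, λ = atan2(p_y, p_x) ≈ 167.05°.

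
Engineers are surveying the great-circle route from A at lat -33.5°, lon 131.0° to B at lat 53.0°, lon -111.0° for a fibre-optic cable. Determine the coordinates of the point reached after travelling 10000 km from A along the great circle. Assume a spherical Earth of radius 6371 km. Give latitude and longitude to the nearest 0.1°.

The haversine formula gives a central angle δ ≈ 2.314 rad (132.6°) between the endpoints. The total great-circle distance is δ·R ≈ 2.314 × 6371 ≈ 14740 km, so the target fraction is f = 10000/14740 ≈ 0.678.
Interpolate at f ≈ 0.678 with slerp weights a = sin((1−f)δ)/sin δ ≈ 0.920, b = sin(fδ)/sin δ ≈ 1.358.
p = a·p₁ + b·p₂ ≈ (-0.796, -0.184, 0.577); φ = arcsin(p_z) ≈ 35.22°, λ = atan2(p_y, p_x) ≈ -166.97°.

≈ lat 35.2°, lon -167.0°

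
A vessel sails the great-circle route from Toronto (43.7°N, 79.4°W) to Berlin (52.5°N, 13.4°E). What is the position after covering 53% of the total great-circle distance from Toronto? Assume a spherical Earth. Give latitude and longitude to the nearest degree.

≈ 58°N, 35°W

Write both endpoints as unit vectors p₁, p₂ with components (cos φ cos λ, cos φ sin λ, sin φ).
The central angle between the endpoints is δ = arccos(p₁·p₂) ≈ 1.016 rad (58.2°).
Interpolate at f = 0.53 with slerp weights a = sin((1−f)δ)/sin δ ≈ 0.541, b = sin(fδ)/sin δ ≈ 0.603.
p = a·p₁ + b·p₂ ≈ (0.429, -0.299, 0.852); φ = arcsin(p_z) ≈ 58.46°, λ = atan2(p_y, p_x) ≈ -34.87°.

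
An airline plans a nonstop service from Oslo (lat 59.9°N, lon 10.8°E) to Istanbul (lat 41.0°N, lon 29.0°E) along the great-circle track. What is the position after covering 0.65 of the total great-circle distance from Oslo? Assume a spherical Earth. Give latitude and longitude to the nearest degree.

From cos δ = sin φ₁ sin φ₂ + cos φ₁ cos φ₂ cos Δλ, the central angle is δ ≈ 0.384 rad (22.0°).
Interpolate at f = 0.65 with slerp weights a = sin((1−f)δ)/sin δ ≈ 0.358, b = sin(fδ)/sin δ ≈ 0.659.
p = a·p₁ + b·p₂ ≈ (0.611, 0.275, 0.742); φ = arcsin(p_z) ≈ 47.90°, λ = atan2(p_y, p_x) ≈ 24.21°.

≈ lat 48°N, lon 24°E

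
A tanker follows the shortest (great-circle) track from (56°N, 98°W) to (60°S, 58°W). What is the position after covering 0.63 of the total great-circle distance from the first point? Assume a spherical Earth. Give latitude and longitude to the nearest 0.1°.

≈ (17.4°S, 75.8°W)

Convert each endpoint to a unit vector on the sphere (x = cos φ cos λ, y = cos φ sin λ, z = sin φ).
The central angle between the endpoints is δ = arccos(p₁·p₂) ≈ 2.099 rad (120.3°).
Interpolate at f = 0.63 with slerp weights a = sin((1−f)δ)/sin δ ≈ 0.811, b = sin(fδ)/sin δ ≈ 1.122.
p = a·p₁ + b·p₂ ≈ (0.234, -0.925, -0.299); φ = arcsin(p_z) ≈ -17.41°, λ = atan2(p_y, p_x) ≈ -75.79°.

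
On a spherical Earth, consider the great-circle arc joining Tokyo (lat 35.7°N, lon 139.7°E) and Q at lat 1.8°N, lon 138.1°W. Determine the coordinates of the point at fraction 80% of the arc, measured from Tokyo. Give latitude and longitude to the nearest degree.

The haversine formula gives a central angle δ ≈ 1.442 rad (82.6°) between the endpoints.
Interpolate at f = 0.80 with slerp weights a = sin((1−f)δ)/sin δ ≈ 0.287, b = sin(fδ)/sin δ ≈ 0.922.
p = a·p₁ + b·p₂ ≈ (-0.863, -0.465, 0.196); φ = arcsin(p_z) ≈ 11.32°, λ = atan2(p_y, p_x) ≈ -151.71°.

≈ lat 11°N, lon 152°W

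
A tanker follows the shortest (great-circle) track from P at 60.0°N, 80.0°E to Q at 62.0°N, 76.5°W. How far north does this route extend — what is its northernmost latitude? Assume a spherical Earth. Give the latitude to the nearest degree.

The great circle lies in the plane with unit normal n̂ = (p₁ × p₂)/|p₁ × p₂|.
Here n̂_z ≈ -0.112; the vertex latitude is φ_max = arccos|n̂_z| ≈ 83.6°.
Check via Clairaut: cos φ_max = |cos φ₁| · sin C = cos(60.0°)·sin(12.9°) ≈ 0.112, again giving ≈ 83.6°.

≈ 84°N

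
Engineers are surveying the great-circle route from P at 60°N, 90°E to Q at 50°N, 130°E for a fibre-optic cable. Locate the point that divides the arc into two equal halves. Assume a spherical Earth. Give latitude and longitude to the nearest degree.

Write both endpoints as unit vectors p₁, p₂ with components (cos φ cos λ, cos φ sin λ, sin φ).
The central angle between the endpoints is δ = arccos(p₁·p₂) ≈ 0.428 rad (24.5°).
Interpolate at f = 1/2 with slerp weights a = sin((1−f)δ)/sin δ ≈ 0.512, b = sin(fδ)/sin δ ≈ 0.512.
p = a·p₁ + b·p₂ ≈ (-0.211, 0.508, 0.835); φ = arcsin(p_z) ≈ 56.63°, λ = atan2(p_y, p_x) ≈ 112.60°.

≈ 57°N, 113°E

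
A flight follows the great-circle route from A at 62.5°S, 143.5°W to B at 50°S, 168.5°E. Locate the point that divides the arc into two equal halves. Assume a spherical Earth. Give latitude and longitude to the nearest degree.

The haversine formula gives a central angle δ ≈ 0.499 rad (28.6°) between the endpoints.
Interpolate at f = 1/2 with slerp weights a = sin((1−f)δ)/sin δ ≈ 0.516, b = sin(fδ)/sin δ ≈ 0.516.
p = a·p₁ + b·p₂ ≈ (-0.517, -0.076, -0.853); φ = arcsin(p_z) ≈ -58.53°, λ = atan2(p_y, p_x) ≈ -171.67°.

≈ 59°S, 172°W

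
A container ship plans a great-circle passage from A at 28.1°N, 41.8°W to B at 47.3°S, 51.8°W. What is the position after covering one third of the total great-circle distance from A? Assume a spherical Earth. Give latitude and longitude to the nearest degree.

≈ 3°N, 45°W

From cos δ = sin φ₁ sin φ₂ + cos φ₁ cos φ₂ cos Δλ, the central angle is δ ≈ 1.325 rad (75.9°).
Interpolate at f = 1/3 with slerp weights a = sin((1−f)δ)/sin δ ≈ 0.797, b = sin(fδ)/sin δ ≈ 0.441.
p = a·p₁ + b·p₂ ≈ (0.709, -0.703, 0.051); φ = arcsin(p_z) ≈ 2.95°, λ = atan2(p_y, p_x) ≈ -44.78°.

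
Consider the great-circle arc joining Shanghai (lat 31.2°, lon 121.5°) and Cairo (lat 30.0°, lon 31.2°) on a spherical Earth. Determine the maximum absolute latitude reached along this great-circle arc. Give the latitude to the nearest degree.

The great circle lies in the plane with unit normal n̂ = (p₁ × p₂)/|p₁ × p₂|.
Here n̂_z ≈ -0.766; the vertex latitude is φ_max = arccos|n̂_z| ≈ 40.0°.
Check via Clairaut: cos φ_max = |cos φ₁| · sin C = cos(31.2°)·sin(63.6°) ≈ 0.766, again giving ≈ 40.0°.

≈ 40°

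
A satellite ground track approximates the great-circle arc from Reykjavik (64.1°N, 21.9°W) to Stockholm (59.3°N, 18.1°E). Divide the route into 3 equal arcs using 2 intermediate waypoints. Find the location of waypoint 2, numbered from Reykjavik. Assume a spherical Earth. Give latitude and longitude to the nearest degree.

≈ 62°N, 6°E

Write both endpoints as unit vectors p₁, p₂ with components (cos φ cos λ, cos φ sin λ, sin φ).
The central angle between the endpoints is δ = arccos(p₁·p₂) ≈ 0.335 rad (19.2°).
Interpolate at f = 2/3 with slerp weights a = sin((1−f)δ)/sin δ ≈ 0.339, b = sin(fδ)/sin δ ≈ 0.674.
p = a·p₁ + b·p₂ ≈ (0.464, 0.052, 0.884); φ = arcsin(p_z) ≈ 62.15°, λ = atan2(p_y, p_x) ≈ 6.35°.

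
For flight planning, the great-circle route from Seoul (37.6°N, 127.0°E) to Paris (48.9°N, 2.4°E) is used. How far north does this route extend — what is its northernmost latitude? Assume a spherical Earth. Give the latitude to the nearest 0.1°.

≈ 64.2°N

The great circle lies in the plane with unit normal n̂ = (p₁ × p₂)/|p₁ × p₂|.
Here n̂_z ≈ -0.435; the vertex latitude is φ_max = arccos|n̂_z| ≈ 64.2°.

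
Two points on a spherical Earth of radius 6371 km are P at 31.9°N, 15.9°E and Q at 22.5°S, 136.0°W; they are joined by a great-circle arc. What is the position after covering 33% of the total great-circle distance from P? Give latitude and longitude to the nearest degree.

Convert each endpoint to a unit vector on the sphere (x = cos φ cos λ, y = cos φ sin λ, z = sin φ).
The central angle between the endpoints is δ = arccos(p₁·p₂) ≈ 2.677 rad (153.4°).
Interpolate at f = 0.33 with slerp weights a = sin((1−f)δ)/sin δ ≈ 2.178, b = sin(fδ)/sin δ ≈ 1.726.
p = a·p₁ + b·p₂ ≈ (0.631, -0.601, 0.490); φ = arcsin(p_z) ≈ 29.36°, λ = atan2(p_y, p_x) ≈ -43.62°.

≈ 29°N, 44°W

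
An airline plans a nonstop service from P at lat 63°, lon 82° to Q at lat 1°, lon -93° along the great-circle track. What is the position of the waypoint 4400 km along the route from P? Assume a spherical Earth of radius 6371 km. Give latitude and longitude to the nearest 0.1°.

Convert each endpoint to a unit vector on the sphere (x = cos φ cos λ, y = cos φ sin λ, z = sin φ).
The central angle between the endpoints is δ = arccos(p₁·p₂) ≈ 2.023 rad (115.9°). The total great-circle distance is δ·R ≈ 2.023 × 6371 ≈ 12886 km, so the target fraction is f = 4400/12886 ≈ 0.341.
Interpolate at f ≈ 0.341 with slerp weights a = sin((1−f)δ)/sin δ ≈ 1.080, b = sin(fδ)/sin δ ≈ 0.708.
p = a·p₁ + b·p₂ ≈ (0.031, -0.221, 0.975); φ = arcsin(p_z) ≈ 77.08°, λ = atan2(p_y, p_x) ≈ -81.98°.

≈ lat 77.1°, lon -82.0°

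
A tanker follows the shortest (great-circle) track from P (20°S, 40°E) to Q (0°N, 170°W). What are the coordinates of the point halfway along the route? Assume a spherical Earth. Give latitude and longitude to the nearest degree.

Write both endpoints as unit vectors p₁, p₂ with components (cos φ cos λ, cos φ sin λ, sin φ).
The central angle between the endpoints is δ = arccos(p₁·p₂) ≈ 2.521 rad (144.5°).
Interpolate at f = 1/2 with slerp weights a = sin((1−f)δ)/sin δ ≈ 1.639, b = sin(fδ)/sin δ ≈ 1.639.
p = a·p₁ + b·p₂ ≈ (-0.434, 0.705, -0.560); φ = arcsin(p_z) ≈ -34.09°, λ = atan2(p_y, p_x) ≈ 121.62°.

≈ (34°S, 122°E)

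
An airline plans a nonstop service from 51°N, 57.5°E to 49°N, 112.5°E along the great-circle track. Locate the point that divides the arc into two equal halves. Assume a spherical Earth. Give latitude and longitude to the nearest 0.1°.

Write both endpoints as unit vectors p₁, p₂ with components (cos φ cos λ, cos φ sin λ, sin φ).
The central angle between the endpoints is δ = arccos(p₁·p₂) ≈ 0.604 rad (34.6°).
Interpolate at f = 1/2 with slerp weights a = sin((1−f)δ)/sin δ ≈ 0.524, b = sin(fδ)/sin δ ≈ 0.524.
p = a·p₁ + b·p₂ ≈ (0.046, 0.595, 0.802); φ = arcsin(p_z) ≈ 53.34°, λ = atan2(p_y, p_x) ≈ 85.62°.

≈ 53.3°N, 85.6°E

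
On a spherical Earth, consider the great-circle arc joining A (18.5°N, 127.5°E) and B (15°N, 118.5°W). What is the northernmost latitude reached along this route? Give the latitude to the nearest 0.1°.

The great circle lies in the plane with unit normal n̂ = (p₁ × p₂)/|p₁ × p₂|.
Here n̂_z ≈ +0.875; the vertex latitude is φ_max = arccos|n̂_z| ≈ 29.0°.
Check via Clairaut: cos φ_max = |cos φ₁| · sin C = cos(18.5°)·sin(67.2°) ≈ 0.875, again giving ≈ 29.0°.

≈ 29.0°N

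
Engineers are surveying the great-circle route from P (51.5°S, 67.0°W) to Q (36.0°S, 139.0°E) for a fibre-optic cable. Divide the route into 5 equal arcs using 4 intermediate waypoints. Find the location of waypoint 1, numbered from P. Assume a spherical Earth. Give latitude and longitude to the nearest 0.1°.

Write both endpoints as unit vectors p₁, p₂ with components (cos φ cos λ, cos φ sin λ, sin φ).
The central angle between the endpoints is δ = arccos(p₁·p₂) ≈ 1.563 rad (89.6°).
Interpolate at f = 1/5 with slerp weights a = sin((1−f)δ)/sin δ ≈ 0.949, b = sin(fδ)/sin δ ≈ 0.308.
p = a·p₁ + b·p₂ ≈ (0.043, -0.381, -0.924); φ = arcsin(p_z) ≈ -67.47°, λ = atan2(p_y, p_x) ≈ -83.55°.

≈ (67.5°S, 83.5°W)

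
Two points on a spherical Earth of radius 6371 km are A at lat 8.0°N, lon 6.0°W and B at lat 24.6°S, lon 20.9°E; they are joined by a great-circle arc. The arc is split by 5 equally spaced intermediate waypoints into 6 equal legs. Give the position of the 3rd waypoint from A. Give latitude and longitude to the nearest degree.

Write both endpoints as unit vectors p₁, p₂ with components (cos φ cos λ, cos φ sin λ, sin φ).
The central angle between the endpoints is δ = arccos(p₁·p₂) ≈ 0.730 rad (41.8°).
Interpolate at f = 3/6 with slerp weights a = sin((1−f)δ)/sin δ ≈ 0.535, b = sin(fδ)/sin δ ≈ 0.535.
p = a·p₁ + b·p₂ ≈ (0.982, 0.118, -0.148); φ = arcsin(p_z) ≈ -8.53°, λ = atan2(p_y, p_x) ≈ 6.87°.

≈ lat 9°S, lon 7°E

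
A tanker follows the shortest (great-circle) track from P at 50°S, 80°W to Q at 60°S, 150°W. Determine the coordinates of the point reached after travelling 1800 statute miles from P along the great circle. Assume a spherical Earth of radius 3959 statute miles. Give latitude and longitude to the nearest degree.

The haversine formula gives a central angle δ ≈ 0.687 rad (39.3°) between the endpoints. The total great-circle distance is δ·R ≈ 0.687 × 3959 ≈ 2719 mi, so the target fraction is f = 1800/2719 ≈ 0.662.
Interpolate at f ≈ 0.662 with slerp weights a = sin((1−f)δ)/sin δ ≈ 0.363, b = sin(fδ)/sin δ ≈ 0.693.
p = a·p₁ + b·p₂ ≈ (-0.259, -0.403, -0.878); φ = arcsin(p_z) ≈ -61.37°, λ = atan2(p_y, p_x) ≈ -122.79°.

≈ 61°S, 123°W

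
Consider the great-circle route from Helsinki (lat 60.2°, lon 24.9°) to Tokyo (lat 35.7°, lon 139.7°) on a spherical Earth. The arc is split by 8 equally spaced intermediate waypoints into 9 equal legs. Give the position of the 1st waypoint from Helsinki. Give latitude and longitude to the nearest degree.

Convert each endpoint to a unit vector on the sphere (x = cos φ cos λ, y = cos φ sin λ, z = sin φ).
The central angle between the endpoints is δ = arccos(p₁·p₂) ≈ 1.227 rad (70.3°).
Interpolate at f = 1/9 with slerp weights a = sin((1−f)δ)/sin δ ≈ 0.942, b = sin(fδ)/sin δ ≈ 0.144.
p = a·p₁ + b·p₂ ≈ (0.335, 0.273, 0.902); φ = arcsin(p_z) ≈ 64.39°, λ = atan2(p_y, p_x) ≈ 39.15°.

≈ lat 64°, lon 39°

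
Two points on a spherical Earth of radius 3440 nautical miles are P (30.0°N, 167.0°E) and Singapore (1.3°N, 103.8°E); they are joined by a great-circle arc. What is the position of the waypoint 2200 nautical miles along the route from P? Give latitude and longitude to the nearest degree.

≈ (17°N, 130°E)

From cos δ = sin φ₁ sin φ₂ + cos φ₁ cos φ₂ cos Δλ, the central angle is δ ≈ 1.157 rad (66.3°). The total great-circle distance is δ·R ≈ 1.157 × 3440 ≈ 3981 nmi, so the target fraction is f = 2200/3981 ≈ 0.553.
Interpolate at f ≈ 0.553 with slerp weights a = sin((1−f)δ)/sin δ ≈ 0.541, b = sin(fδ)/sin δ ≈ 0.652.
p = a·p₁ + b·p₂ ≈ (-0.612, 0.738, 0.285); φ = arcsin(p_z) ≈ 16.56°, λ = atan2(p_y, p_x) ≈ 129.65°.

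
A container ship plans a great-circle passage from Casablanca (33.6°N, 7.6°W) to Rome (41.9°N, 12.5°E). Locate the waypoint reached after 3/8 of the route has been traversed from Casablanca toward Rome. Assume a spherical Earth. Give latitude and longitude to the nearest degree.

Convert each endpoint to a unit vector on the sphere (x = cos φ cos λ, y = cos φ sin λ, z = sin φ).
The central angle between the endpoints is δ = arccos(p₁·p₂) ≈ 0.312 rad (17.9°).
Interpolate at f = 3/8 with slerp weights a = sin((1−f)δ)/sin δ ≈ 0.631, b = sin(fδ)/sin δ ≈ 0.380.
p = a·p₁ + b·p₂ ≈ (0.797, -0.008, 0.603); φ = arcsin(p_z) ≈ 37.11°, λ = atan2(p_y, p_x) ≈ -0.59°.

≈ 37°N, 1°W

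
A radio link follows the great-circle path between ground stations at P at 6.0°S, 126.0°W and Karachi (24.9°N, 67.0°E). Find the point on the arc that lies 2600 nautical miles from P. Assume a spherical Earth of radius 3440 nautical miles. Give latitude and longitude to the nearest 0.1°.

Convert each endpoint to a unit vector on the sphere (x = cos φ cos λ, y = cos φ sin λ, z = sin φ).
The central angle between the endpoints is δ = arccos(p₁·p₂) ≈ 2.747 rad (157.4°). The total great-circle distance is δ·R ≈ 2.747 × 3440 ≈ 9448 nmi, so the target fraction is f = 2600/9448 ≈ 0.275.
Interpolate at f ≈ 0.275 with slerp weights a = sin((1−f)δ)/sin δ ≈ 2.372, b = sin(fδ)/sin δ ≈ 1.782.
p = a·p₁ + b·p₂ ≈ (-0.755, -0.421, 0.502); φ = arcsin(p_z) ≈ 30.15°, λ = atan2(p_y, p_x) ≈ -150.87°.

≈ 30.2°N, 150.9°W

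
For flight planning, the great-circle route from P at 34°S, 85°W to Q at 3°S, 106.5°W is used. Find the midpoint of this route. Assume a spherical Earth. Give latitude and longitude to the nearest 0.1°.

≈ 18.8°S, 96.8°W

Write both endpoints as unit vectors p₁, p₂ with components (cos φ cos λ, cos φ sin λ, sin φ).
The central angle between the endpoints is δ = arccos(p₁·p₂) ≈ 0.644 rad (36.9°).
Interpolate at f = 1/2 with slerp weights a = sin((1−f)δ)/sin δ ≈ 0.527, b = sin(fδ)/sin δ ≈ 0.527.
p = a·p₁ + b·p₂ ≈ (-0.111, -0.940, -0.322); φ = arcsin(p_z) ≈ -18.80°, λ = atan2(p_y, p_x) ≈ -96.76°.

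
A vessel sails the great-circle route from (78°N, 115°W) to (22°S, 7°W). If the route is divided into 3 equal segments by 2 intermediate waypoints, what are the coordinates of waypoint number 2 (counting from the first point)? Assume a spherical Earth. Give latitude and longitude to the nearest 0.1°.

From cos δ = sin φ₁ sin φ₂ + cos φ₁ cos φ₂ cos Δλ, the central angle is δ ≈ 2.011 rad (115.2°).
Interpolate at f = 2/3 with slerp weights a = sin((1−f)δ)/sin δ ≈ 0.687, b = sin(fδ)/sin δ ≈ 1.076.
p = a·p₁ + b·p₂ ≈ (0.930, -0.251, 0.268); φ = arcsin(p_z) ≈ 15.57°, λ = atan2(p_y, p_x) ≈ -15.10°.

≈ (15.6°N, 15.1°W)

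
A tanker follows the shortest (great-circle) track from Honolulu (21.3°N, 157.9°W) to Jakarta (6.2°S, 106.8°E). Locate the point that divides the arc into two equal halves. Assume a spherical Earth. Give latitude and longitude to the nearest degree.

≈ (11°N, 152°E)

Write both endpoints as unit vectors p₁, p₂ with components (cos φ cos λ, cos φ sin λ, sin φ).
The central angle between the endpoints is δ = arccos(p₁·p₂) ≈ 1.696 rad (97.2°).
Interpolate at f = 1/2 with slerp weights a = sin((1−f)δ)/sin δ ≈ 0.756, b = sin(fδ)/sin δ ≈ 0.756.
p = a·p₁ + b·p₂ ≈ (-0.870, 0.454, 0.193); φ = arcsin(p_z) ≈ 11.12°, λ = atan2(p_y, p_x) ≈ 152.41°.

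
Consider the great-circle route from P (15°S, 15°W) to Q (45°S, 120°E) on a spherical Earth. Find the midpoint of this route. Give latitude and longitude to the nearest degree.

≈ (55°S, 32°E)

Write both endpoints as unit vectors p₁, p₂ with components (cos φ cos λ, cos φ sin λ, sin φ).
The central angle between the endpoints is δ = arccos(p₁·p₂) ≈ 1.875 rad (107.5°).
Interpolate at f = 1/2 with slerp weights a = sin((1−f)δ)/sin δ ≈ 0.845, b = sin(fδ)/sin δ ≈ 0.845.
p = a·p₁ + b·p₂ ≈ (0.490, 0.306, -0.816); φ = arcsin(p_z) ≈ -54.72°, λ = atan2(p_y, p_x) ≈ 32.02°.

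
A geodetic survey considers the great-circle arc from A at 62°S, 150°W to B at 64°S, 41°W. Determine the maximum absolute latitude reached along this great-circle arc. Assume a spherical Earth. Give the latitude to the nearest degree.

≈ 74°S

The great circle lies in the plane with unit normal n̂ = (p₁ × p₂)/|p₁ × p₂|.
Here n̂_z ≈ +0.283; the vertex latitude is φ_max = arccos|n̂_z| ≈ 73.5°.
Check via Clairaut: cos φ_max = |cos φ₁| · sin C = cos(62.0°)·sin(142.9°) ≈ 0.283, again giving ≈ 73.5°.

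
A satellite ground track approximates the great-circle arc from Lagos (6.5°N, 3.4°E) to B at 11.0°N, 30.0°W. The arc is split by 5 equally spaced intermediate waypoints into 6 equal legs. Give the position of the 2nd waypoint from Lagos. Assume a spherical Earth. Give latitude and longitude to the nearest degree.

≈ 8°N, 8°W

Write both endpoints as unit vectors p₁, p₂ with components (cos φ cos λ, cos φ sin λ, sin φ).
The central angle between the endpoints is δ = arccos(p₁·p₂) ≈ 0.581 rad (33.3°).
Interpolate at f = 2/6 with slerp weights a = sin((1−f)δ)/sin δ ≈ 0.688, b = sin(fδ)/sin δ ≈ 0.351.
p = a·p₁ + b·p₂ ≈ (0.981, -0.132, 0.145); φ = arcsin(p_z) ≈ 8.33°, λ = atan2(p_y, p_x) ≈ -7.64°.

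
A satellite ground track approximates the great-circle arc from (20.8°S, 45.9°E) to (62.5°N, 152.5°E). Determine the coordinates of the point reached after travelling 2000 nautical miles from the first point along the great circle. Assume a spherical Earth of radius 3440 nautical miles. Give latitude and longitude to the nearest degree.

≈ (9°N, 62°E)

Write both endpoints as unit vectors p₁, p₂ with components (cos φ cos λ, cos φ sin λ, sin φ).
The central angle between the endpoints is δ = arccos(p₁·p₂) ≈ 2.025 rad (116.0°). The total great-circle distance is δ·R ≈ 2.025 × 3440 ≈ 6964 nmi, so the target fraction is f = 2000/6964 ≈ 0.287.
Interpolate at f ≈ 0.287 with slerp weights a = sin((1−f)δ)/sin δ ≈ 1.104, b = sin(fδ)/sin δ ≈ 0.611.
p = a·p₁ + b·p₂ ≈ (0.468, 0.871, 0.150); φ = arcsin(p_z) ≈ 8.63°, λ = atan2(p_y, p_x) ≈ 61.77°.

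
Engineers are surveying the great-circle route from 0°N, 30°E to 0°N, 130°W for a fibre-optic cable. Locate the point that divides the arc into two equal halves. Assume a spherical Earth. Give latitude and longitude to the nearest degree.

≈ 0°N, 50°W

The haversine formula gives a central angle δ ≈ 2.793 rad (160.0°) between the endpoints.
Interpolate at f = 1/2 with slerp weights a = sin((1−f)δ)/sin δ ≈ 2.879, b = sin(fδ)/sin δ ≈ 2.879.
p = a·p₁ + b·p₂ ≈ (0.643, -0.766, 0.000); φ = arcsin(p_z) ≈ 0.00°, λ = atan2(p_y, p_x) ≈ -50.00°.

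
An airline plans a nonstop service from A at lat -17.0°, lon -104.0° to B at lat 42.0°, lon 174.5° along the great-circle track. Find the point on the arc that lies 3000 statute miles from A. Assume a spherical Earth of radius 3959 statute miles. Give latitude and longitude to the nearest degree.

Convert each endpoint to a unit vector on the sphere (x = cos φ cos λ, y = cos φ sin λ, z = sin φ).
The central angle between the endpoints is δ = arccos(p₁·p₂) ≈ 1.662 rad (95.2°). The total great-circle distance is δ·R ≈ 1.662 × 3959 ≈ 6578 mi, so the target fraction is f = 3000/6578 ≈ 0.456.
Interpolate at f ≈ 0.456 with slerp weights a = sin((1−f)δ)/sin δ ≈ 0.789, b = sin(fδ)/sin δ ≈ 0.690.
p = a·p₁ + b·p₂ ≈ (-0.693, -0.683, 0.231); φ = arcsin(p_z) ≈ 13.36°, λ = atan2(p_y, p_x) ≈ -135.42°.

≈ lat 13°, lon -135°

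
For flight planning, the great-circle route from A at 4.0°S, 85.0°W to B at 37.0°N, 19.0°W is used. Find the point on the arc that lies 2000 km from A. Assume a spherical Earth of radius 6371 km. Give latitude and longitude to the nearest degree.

From cos δ = sin φ₁ sin φ₂ + cos φ₁ cos φ₂ cos Δλ, the central angle is δ ≈ 1.285 rad (73.6°). The total great-circle distance is δ·R ≈ 1.285 × 6371 ≈ 8186 km, so the target fraction is f = 2000/8186 ≈ 0.244.
Interpolate at f ≈ 0.244 with slerp weights a = sin((1−f)δ)/sin δ ≈ 0.860, b = sin(fδ)/sin δ ≈ 0.322.
p = a·p₁ + b·p₂ ≈ (0.318, -0.939, 0.134); φ = arcsin(p_z) ≈ 7.68°, λ = atan2(p_y, p_x) ≈ -71.29°.

≈ 8°N, 71°W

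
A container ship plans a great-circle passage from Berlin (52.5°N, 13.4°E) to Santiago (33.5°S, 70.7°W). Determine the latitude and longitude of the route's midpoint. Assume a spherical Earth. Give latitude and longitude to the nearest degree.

The haversine formula gives a central angle δ ≈ 1.967 rad (112.7°) between the endpoints.
Interpolate at f = 1/2 with slerp weights a = sin((1−f)δ)/sin δ ≈ 0.902, b = sin(fδ)/sin δ ≈ 0.902.
p = a·p₁ + b·p₂ ≈ (0.783, -0.583, 0.218); φ = arcsin(p_z) ≈ 12.58°, λ = atan2(p_y, p_x) ≈ -36.66°.

≈ (13°N, 37°W)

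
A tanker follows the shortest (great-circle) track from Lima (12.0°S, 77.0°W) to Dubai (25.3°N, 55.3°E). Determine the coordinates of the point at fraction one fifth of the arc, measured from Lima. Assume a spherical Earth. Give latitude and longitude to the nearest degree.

≈ 1°S, 53°W

Write both endpoints as unit vectors p₁, p₂ with components (cos φ cos λ, cos φ sin λ, sin φ).
The central angle between the endpoints is δ = arccos(p₁·p₂) ≈ 2.324 rad (133.2°).
Interpolate at f = 1/5 with slerp weights a = sin((1−f)δ)/sin δ ≈ 1.314, b = sin(fδ)/sin δ ≈ 0.614.
p = a·p₁ + b·p₂ ≈ (0.605, -0.796, -0.011); φ = arcsin(p_z) ≈ -0.61°, λ = atan2(p_y, p_x) ≈ -52.74°.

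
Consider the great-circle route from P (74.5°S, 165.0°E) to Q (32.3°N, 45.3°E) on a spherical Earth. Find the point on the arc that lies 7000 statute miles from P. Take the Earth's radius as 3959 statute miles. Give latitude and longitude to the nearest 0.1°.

≈ (5.8°N, 53.3°E)

The haversine formula gives a central angle δ ≈ 2.248 rad (128.8°) between the endpoints. The total great-circle distance is δ·R ≈ 2.248 × 3959 ≈ 8901 mi, so the target fraction is f = 7000/8901 ≈ 0.786.
Interpolate at f ≈ 0.786 with slerp weights a = sin((1−f)δ)/sin δ ≈ 0.593, b = sin(fδ)/sin δ ≈ 1.259.
p = a·p₁ + b·p₂ ≈ (0.595, 0.797, 0.101); φ = arcsin(p_z) ≈ 5.81°, λ = atan2(p_y, p_x) ≈ 53.25°.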